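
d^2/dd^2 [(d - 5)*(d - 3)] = 2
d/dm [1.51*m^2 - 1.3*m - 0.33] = 3.02*m - 1.3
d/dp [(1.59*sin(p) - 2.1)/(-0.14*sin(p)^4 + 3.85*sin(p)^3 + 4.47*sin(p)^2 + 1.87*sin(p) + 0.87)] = (0.6678*sin(p)^4 - 13.419*sin(p)^3 + 17.1477*sin(p)^2 + 18.774*sin(p) + 5.3103)*cos(p)/(0.0196*sin(p)^8 - 1.078*sin(p)^7 + 13.5709*sin(p)^6 + 33.8954*sin(p)^5 + 34.1363*sin(p)^4 + 23.4168*sin(p)^3 + 11.2747*sin(p)^2 + 3.2538*sin(p) + 0.7569)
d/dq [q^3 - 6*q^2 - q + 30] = 3*q^2 - 12*q - 1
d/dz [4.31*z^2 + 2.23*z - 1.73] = 8.62*z + 2.23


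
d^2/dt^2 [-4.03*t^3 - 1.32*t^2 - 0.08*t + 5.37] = -24.18*t - 2.64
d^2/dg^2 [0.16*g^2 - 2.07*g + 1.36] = 0.320000000000000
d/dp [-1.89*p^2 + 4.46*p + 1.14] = 4.46 - 3.78*p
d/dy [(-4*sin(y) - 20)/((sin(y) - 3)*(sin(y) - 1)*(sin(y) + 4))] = 4*(2*sin(y)^3 + 15*sin(y)^2 - 77)*cos(y)/((sin(y) - 3)^2*(sin(y) - 1)^2*(sin(y) + 4)^2)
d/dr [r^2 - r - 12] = 2*r - 1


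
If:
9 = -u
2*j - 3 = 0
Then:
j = 3/2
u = -9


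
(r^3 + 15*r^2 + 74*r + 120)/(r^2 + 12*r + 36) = (r^2 + 9*r + 20)/(r + 6)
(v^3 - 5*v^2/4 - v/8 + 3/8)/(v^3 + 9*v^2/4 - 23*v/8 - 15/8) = (4*v^2 - 7*v + 3)/(4*v^2 + 7*v - 15)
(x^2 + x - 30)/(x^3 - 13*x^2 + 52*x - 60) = (x + 6)/(x^2 - 8*x + 12)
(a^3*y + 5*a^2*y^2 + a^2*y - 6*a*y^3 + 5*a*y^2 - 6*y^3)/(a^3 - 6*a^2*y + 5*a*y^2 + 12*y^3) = y*(a^3 + 5*a^2*y + a^2 - 6*a*y^2 + 5*a*y - 6*y^2)/(a^3 - 6*a^2*y + 5*a*y^2 + 12*y^3)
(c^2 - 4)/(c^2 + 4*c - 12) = (c + 2)/(c + 6)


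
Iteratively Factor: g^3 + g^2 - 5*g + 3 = (g + 3)*(g^2 - 2*g + 1) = (g - 1)*(g + 3)*(g - 1)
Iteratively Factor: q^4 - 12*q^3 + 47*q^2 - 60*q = (q)*(q^3 - 12*q^2 + 47*q - 60) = q*(q - 3)*(q^2 - 9*q + 20) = q*(q - 5)*(q - 3)*(q - 4)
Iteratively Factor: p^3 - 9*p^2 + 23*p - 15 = (p - 5)*(p^2 - 4*p + 3) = (p - 5)*(p - 1)*(p - 3)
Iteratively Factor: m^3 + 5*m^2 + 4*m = (m + 1)*(m^2 + 4*m) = m*(m + 1)*(m + 4)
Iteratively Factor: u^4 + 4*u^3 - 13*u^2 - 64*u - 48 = (u + 4)*(u^3 - 13*u - 12) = (u + 3)*(u + 4)*(u^2 - 3*u - 4) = (u + 1)*(u + 3)*(u + 4)*(u - 4)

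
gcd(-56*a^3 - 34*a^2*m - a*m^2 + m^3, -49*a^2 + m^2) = 7*a - m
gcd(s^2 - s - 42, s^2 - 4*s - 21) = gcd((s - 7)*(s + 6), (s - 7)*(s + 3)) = s - 7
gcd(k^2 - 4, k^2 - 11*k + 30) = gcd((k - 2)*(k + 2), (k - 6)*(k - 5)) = 1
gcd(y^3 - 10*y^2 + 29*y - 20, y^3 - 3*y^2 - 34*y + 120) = y^2 - 9*y + 20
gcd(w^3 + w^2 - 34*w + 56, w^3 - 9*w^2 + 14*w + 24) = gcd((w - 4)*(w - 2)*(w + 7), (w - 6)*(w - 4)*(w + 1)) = w - 4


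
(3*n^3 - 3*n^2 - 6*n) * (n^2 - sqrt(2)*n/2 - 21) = 3*n^5 - 3*n^4 - 3*sqrt(2)*n^4/2 - 69*n^3 + 3*sqrt(2)*n^3/2 + 3*sqrt(2)*n^2 + 63*n^2 + 126*n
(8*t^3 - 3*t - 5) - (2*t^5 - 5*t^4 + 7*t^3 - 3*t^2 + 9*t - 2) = -2*t^5 + 5*t^4 + t^3 + 3*t^2 - 12*t - 3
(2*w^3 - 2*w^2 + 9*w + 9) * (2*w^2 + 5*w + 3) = 4*w^5 + 6*w^4 + 14*w^3 + 57*w^2 + 72*w + 27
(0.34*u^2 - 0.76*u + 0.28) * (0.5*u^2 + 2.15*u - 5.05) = 0.17*u^4 + 0.351*u^3 - 3.211*u^2 + 4.44*u - 1.414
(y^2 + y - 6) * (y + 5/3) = y^3 + 8*y^2/3 - 13*y/3 - 10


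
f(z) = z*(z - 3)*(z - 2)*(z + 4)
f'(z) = z*(z - 3)*(z - 2) + z*(z - 3)*(z + 4) + z*(z - 2)*(z + 4) + (z - 3)*(z - 2)*(z + 4) = 4*z^3 - 3*z^2 - 28*z + 24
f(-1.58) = -62.69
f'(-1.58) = 44.97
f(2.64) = -4.04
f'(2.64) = 2.77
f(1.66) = 4.28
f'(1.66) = -12.45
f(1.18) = 9.12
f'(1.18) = -6.65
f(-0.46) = -13.86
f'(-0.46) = 35.86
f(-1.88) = -75.46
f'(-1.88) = 39.46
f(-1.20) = -45.16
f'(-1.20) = 46.37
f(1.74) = 3.27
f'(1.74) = -12.73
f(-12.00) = 20160.00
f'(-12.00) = -6984.00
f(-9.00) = 5940.00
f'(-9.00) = -2883.00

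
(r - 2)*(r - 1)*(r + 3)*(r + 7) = r^4 + 7*r^3 - 7*r^2 - 43*r + 42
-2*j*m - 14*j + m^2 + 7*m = (-2*j + m)*(m + 7)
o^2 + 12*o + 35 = (o + 5)*(o + 7)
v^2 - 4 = (v - 2)*(v + 2)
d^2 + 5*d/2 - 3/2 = (d - 1/2)*(d + 3)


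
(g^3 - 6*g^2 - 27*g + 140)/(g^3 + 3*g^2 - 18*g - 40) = (g - 7)/(g + 2)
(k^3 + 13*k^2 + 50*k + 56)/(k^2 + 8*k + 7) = (k^2 + 6*k + 8)/(k + 1)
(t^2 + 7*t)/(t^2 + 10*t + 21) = t/(t + 3)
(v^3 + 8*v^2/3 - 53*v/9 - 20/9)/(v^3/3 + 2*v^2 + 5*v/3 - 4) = (9*v^2 - 12*v - 5)/(3*(v^2 + 2*v - 3))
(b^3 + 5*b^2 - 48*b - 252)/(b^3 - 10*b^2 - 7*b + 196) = (b^2 + 12*b + 36)/(b^2 - 3*b - 28)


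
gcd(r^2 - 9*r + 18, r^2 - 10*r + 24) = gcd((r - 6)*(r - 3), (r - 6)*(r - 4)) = r - 6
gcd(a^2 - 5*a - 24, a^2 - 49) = 1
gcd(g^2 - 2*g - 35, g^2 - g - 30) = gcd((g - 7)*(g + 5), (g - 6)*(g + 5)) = g + 5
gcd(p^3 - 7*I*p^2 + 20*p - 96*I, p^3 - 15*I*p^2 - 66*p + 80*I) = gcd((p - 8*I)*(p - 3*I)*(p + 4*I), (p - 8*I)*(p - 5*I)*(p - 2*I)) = p - 8*I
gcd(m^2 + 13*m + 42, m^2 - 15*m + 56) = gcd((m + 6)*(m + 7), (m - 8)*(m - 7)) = 1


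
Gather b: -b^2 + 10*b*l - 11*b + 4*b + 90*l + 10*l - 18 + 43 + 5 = -b^2 + b*(10*l - 7) + 100*l + 30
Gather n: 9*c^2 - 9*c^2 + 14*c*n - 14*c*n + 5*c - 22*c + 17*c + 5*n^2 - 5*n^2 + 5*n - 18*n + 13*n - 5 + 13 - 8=0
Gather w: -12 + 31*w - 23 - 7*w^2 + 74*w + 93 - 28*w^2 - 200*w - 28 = -35*w^2 - 95*w + 30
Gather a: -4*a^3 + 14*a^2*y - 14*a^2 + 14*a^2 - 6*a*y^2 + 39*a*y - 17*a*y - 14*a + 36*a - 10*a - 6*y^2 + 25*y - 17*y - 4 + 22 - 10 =-4*a^3 + 14*a^2*y + a*(-6*y^2 + 22*y + 12) - 6*y^2 + 8*y + 8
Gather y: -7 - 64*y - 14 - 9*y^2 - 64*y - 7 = -9*y^2 - 128*y - 28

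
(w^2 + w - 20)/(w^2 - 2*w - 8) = (w + 5)/(w + 2)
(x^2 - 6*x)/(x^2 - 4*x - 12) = x/(x + 2)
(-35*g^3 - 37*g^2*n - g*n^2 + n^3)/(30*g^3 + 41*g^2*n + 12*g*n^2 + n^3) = (-7*g + n)/(6*g + n)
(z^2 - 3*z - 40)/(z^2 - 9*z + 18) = (z^2 - 3*z - 40)/(z^2 - 9*z + 18)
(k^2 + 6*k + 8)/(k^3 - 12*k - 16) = (k + 4)/(k^2 - 2*k - 8)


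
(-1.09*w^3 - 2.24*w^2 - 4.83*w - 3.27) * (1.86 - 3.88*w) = 4.2292*w^4 + 6.6638*w^3 + 14.574*w^2 + 3.7038*w - 6.0822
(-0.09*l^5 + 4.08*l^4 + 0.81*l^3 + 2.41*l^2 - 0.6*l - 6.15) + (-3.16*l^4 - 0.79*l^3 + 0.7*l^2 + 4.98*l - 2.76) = -0.09*l^5 + 0.92*l^4 + 0.02*l^3 + 3.11*l^2 + 4.38*l - 8.91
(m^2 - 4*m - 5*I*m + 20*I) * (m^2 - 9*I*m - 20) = m^4 - 4*m^3 - 14*I*m^3 - 65*m^2 + 56*I*m^2 + 260*m + 100*I*m - 400*I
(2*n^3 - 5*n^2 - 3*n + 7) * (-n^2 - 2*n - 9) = -2*n^5 + n^4 - 5*n^3 + 44*n^2 + 13*n - 63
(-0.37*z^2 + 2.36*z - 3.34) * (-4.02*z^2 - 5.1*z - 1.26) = 1.4874*z^4 - 7.6002*z^3 + 1.857*z^2 + 14.0604*z + 4.2084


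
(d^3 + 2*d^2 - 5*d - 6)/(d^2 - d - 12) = (d^2 - d - 2)/(d - 4)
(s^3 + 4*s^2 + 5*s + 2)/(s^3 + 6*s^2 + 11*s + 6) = (s + 1)/(s + 3)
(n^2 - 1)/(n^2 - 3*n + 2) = (n + 1)/(n - 2)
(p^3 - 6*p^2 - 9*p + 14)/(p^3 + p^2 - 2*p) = (p - 7)/p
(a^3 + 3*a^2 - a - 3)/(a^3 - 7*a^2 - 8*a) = (a^2 + 2*a - 3)/(a*(a - 8))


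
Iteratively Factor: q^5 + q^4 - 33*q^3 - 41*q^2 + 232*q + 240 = (q + 4)*(q^4 - 3*q^3 - 21*q^2 + 43*q + 60) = (q + 1)*(q + 4)*(q^3 - 4*q^2 - 17*q + 60) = (q + 1)*(q + 4)^2*(q^2 - 8*q + 15) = (q - 3)*(q + 1)*(q + 4)^2*(q - 5)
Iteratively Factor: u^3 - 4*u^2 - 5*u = (u + 1)*(u^2 - 5*u) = (u - 5)*(u + 1)*(u)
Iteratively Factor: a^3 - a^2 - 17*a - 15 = (a + 1)*(a^2 - 2*a - 15) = (a - 5)*(a + 1)*(a + 3)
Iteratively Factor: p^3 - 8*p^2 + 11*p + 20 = (p - 4)*(p^2 - 4*p - 5) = (p - 5)*(p - 4)*(p + 1)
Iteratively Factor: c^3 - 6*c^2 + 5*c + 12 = (c - 3)*(c^2 - 3*c - 4) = (c - 4)*(c - 3)*(c + 1)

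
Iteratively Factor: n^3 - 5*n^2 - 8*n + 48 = (n - 4)*(n^2 - n - 12) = (n - 4)^2*(n + 3)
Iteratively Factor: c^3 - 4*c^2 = (c)*(c^2 - 4*c) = c*(c - 4)*(c)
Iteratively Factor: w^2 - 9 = (w + 3)*(w - 3)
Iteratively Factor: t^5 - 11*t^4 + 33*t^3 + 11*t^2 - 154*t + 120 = (t - 3)*(t^4 - 8*t^3 + 9*t^2 + 38*t - 40) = (t - 4)*(t - 3)*(t^3 - 4*t^2 - 7*t + 10) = (t - 4)*(t - 3)*(t + 2)*(t^2 - 6*t + 5) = (t - 4)*(t - 3)*(t - 1)*(t + 2)*(t - 5)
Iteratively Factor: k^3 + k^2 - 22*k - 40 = (k + 4)*(k^2 - 3*k - 10) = (k + 2)*(k + 4)*(k - 5)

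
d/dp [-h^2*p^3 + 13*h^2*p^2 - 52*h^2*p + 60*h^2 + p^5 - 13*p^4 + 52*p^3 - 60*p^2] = -3*h^2*p^2 + 26*h^2*p - 52*h^2 + 5*p^4 - 52*p^3 + 156*p^2 - 120*p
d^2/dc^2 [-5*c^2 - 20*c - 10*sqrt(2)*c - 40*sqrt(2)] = -10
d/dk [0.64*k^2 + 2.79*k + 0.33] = 1.28*k + 2.79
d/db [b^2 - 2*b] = 2*b - 2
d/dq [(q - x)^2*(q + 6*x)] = (q - x)*(3*q + 11*x)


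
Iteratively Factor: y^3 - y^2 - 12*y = (y)*(y^2 - y - 12) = y*(y - 4)*(y + 3)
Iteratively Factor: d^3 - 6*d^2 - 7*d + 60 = (d - 4)*(d^2 - 2*d - 15) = (d - 5)*(d - 4)*(d + 3)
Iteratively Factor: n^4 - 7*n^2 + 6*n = (n + 3)*(n^3 - 3*n^2 + 2*n) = n*(n + 3)*(n^2 - 3*n + 2) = n*(n - 1)*(n + 3)*(n - 2)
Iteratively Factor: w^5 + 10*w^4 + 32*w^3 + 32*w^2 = (w)*(w^4 + 10*w^3 + 32*w^2 + 32*w) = w^2*(w^3 + 10*w^2 + 32*w + 32) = w^2*(w + 2)*(w^2 + 8*w + 16) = w^2*(w + 2)*(w + 4)*(w + 4)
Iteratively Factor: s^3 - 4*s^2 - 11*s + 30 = (s - 2)*(s^2 - 2*s - 15) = (s - 2)*(s + 3)*(s - 5)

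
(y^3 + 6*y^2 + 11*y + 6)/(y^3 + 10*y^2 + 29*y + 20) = (y^2 + 5*y + 6)/(y^2 + 9*y + 20)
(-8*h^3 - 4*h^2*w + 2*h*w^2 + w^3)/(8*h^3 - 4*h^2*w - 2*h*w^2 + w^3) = (2*h + w)/(-2*h + w)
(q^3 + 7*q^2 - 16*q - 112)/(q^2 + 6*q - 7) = (q^2 - 16)/(q - 1)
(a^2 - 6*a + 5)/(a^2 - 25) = (a - 1)/(a + 5)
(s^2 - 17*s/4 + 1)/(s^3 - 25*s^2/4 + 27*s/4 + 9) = (4*s - 1)/(4*s^2 - 9*s - 9)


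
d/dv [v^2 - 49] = 2*v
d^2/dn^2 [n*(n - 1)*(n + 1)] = 6*n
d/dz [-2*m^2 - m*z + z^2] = -m + 2*z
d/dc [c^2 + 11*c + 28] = 2*c + 11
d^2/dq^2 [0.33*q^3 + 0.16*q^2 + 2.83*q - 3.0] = 1.98*q + 0.32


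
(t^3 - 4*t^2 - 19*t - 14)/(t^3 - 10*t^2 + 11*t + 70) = (t + 1)/(t - 5)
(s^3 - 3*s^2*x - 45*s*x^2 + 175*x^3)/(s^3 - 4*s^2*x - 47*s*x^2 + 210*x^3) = (-s + 5*x)/(-s + 6*x)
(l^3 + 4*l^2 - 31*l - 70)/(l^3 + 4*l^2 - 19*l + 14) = (l^2 - 3*l - 10)/(l^2 - 3*l + 2)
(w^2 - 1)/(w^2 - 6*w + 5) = (w + 1)/(w - 5)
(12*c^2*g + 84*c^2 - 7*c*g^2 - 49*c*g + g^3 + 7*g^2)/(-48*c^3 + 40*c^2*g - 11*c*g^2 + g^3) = (-g - 7)/(4*c - g)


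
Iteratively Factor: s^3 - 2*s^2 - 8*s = (s + 2)*(s^2 - 4*s) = s*(s + 2)*(s - 4)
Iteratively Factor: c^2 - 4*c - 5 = (c + 1)*(c - 5)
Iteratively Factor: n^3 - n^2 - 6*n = (n + 2)*(n^2 - 3*n) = n*(n + 2)*(n - 3)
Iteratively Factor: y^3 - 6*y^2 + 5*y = (y - 1)*(y^2 - 5*y) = y*(y - 1)*(y - 5)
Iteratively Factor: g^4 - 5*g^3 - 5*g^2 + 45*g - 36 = (g - 4)*(g^3 - g^2 - 9*g + 9) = (g - 4)*(g + 3)*(g^2 - 4*g + 3) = (g - 4)*(g - 3)*(g + 3)*(g - 1)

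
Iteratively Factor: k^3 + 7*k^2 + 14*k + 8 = (k + 1)*(k^2 + 6*k + 8) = (k + 1)*(k + 4)*(k + 2)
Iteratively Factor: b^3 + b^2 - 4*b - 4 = (b + 1)*(b^2 - 4) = (b - 2)*(b + 1)*(b + 2)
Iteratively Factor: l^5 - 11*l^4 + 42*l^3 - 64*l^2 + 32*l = (l - 1)*(l^4 - 10*l^3 + 32*l^2 - 32*l) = (l - 2)*(l - 1)*(l^3 - 8*l^2 + 16*l) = l*(l - 2)*(l - 1)*(l^2 - 8*l + 16) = l*(l - 4)*(l - 2)*(l - 1)*(l - 4)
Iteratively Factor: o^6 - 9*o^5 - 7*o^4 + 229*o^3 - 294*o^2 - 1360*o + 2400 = (o + 4)*(o^5 - 13*o^4 + 45*o^3 + 49*o^2 - 490*o + 600) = (o - 2)*(o + 4)*(o^4 - 11*o^3 + 23*o^2 + 95*o - 300) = (o - 2)*(o + 3)*(o + 4)*(o^3 - 14*o^2 + 65*o - 100) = (o - 4)*(o - 2)*(o + 3)*(o + 4)*(o^2 - 10*o + 25) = (o - 5)*(o - 4)*(o - 2)*(o + 3)*(o + 4)*(o - 5)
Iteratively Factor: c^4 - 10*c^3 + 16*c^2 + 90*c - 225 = (c - 5)*(c^3 - 5*c^2 - 9*c + 45) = (c - 5)*(c + 3)*(c^2 - 8*c + 15) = (c - 5)^2*(c + 3)*(c - 3)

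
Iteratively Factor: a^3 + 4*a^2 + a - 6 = (a + 3)*(a^2 + a - 2) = (a + 2)*(a + 3)*(a - 1)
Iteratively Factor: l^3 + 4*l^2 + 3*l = (l + 1)*(l^2 + 3*l) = (l + 1)*(l + 3)*(l)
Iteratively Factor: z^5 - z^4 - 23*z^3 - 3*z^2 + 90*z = (z - 2)*(z^4 + z^3 - 21*z^2 - 45*z) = (z - 2)*(z + 3)*(z^3 - 2*z^2 - 15*z) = (z - 5)*(z - 2)*(z + 3)*(z^2 + 3*z) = (z - 5)*(z - 2)*(z + 3)^2*(z)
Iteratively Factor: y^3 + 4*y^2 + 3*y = (y)*(y^2 + 4*y + 3) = y*(y + 3)*(y + 1)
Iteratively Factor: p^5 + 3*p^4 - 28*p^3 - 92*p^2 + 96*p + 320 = (p + 4)*(p^4 - p^3 - 24*p^2 + 4*p + 80) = (p + 4)^2*(p^3 - 5*p^2 - 4*p + 20) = (p - 5)*(p + 4)^2*(p^2 - 4) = (p - 5)*(p + 2)*(p + 4)^2*(p - 2)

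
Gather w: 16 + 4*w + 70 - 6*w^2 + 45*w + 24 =-6*w^2 + 49*w + 110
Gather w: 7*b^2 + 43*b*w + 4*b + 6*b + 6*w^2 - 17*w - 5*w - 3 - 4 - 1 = 7*b^2 + 10*b + 6*w^2 + w*(43*b - 22) - 8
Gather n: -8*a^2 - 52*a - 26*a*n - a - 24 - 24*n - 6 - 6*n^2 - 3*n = -8*a^2 - 53*a - 6*n^2 + n*(-26*a - 27) - 30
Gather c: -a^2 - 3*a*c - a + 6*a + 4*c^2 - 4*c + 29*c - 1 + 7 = -a^2 + 5*a + 4*c^2 + c*(25 - 3*a) + 6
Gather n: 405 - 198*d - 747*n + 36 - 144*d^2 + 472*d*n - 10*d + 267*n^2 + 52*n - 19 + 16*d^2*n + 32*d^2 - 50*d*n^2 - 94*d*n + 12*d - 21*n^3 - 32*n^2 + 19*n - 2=-112*d^2 - 196*d - 21*n^3 + n^2*(235 - 50*d) + n*(16*d^2 + 378*d - 676) + 420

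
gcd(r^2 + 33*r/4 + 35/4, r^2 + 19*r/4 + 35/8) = r + 5/4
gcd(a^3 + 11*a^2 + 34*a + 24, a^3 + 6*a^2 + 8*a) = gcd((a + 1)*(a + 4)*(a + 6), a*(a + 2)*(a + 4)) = a + 4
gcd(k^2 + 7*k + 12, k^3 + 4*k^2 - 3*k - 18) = k + 3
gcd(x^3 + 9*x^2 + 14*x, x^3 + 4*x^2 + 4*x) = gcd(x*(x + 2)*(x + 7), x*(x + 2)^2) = x^2 + 2*x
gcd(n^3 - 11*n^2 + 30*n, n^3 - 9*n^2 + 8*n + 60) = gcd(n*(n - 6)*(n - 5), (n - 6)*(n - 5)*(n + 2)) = n^2 - 11*n + 30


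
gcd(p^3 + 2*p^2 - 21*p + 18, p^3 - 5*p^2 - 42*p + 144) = p^2 + 3*p - 18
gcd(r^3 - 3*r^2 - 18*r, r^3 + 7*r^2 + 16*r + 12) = r + 3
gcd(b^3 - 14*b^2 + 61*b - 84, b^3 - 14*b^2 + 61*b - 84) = b^3 - 14*b^2 + 61*b - 84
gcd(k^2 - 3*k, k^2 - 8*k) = k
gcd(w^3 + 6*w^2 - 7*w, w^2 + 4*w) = w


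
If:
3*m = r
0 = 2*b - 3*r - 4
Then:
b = 3*r/2 + 2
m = r/3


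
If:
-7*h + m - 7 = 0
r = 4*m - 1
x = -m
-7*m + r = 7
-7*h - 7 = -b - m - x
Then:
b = -8/3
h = -29/21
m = -8/3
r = -35/3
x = 8/3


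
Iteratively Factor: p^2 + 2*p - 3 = (p - 1)*(p + 3)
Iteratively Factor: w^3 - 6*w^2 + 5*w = (w - 5)*(w^2 - w) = (w - 5)*(w - 1)*(w)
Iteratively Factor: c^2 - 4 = (c - 2)*(c + 2)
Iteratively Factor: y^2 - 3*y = (y - 3)*(y)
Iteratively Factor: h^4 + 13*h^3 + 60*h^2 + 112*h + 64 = (h + 4)*(h^3 + 9*h^2 + 24*h + 16) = (h + 4)^2*(h^2 + 5*h + 4) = (h + 4)^3*(h + 1)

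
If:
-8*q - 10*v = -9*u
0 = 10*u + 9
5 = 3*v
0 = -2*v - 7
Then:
No Solution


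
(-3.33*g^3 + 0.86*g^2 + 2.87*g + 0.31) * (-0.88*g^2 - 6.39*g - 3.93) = 2.9304*g^5 + 20.5219*g^4 + 5.0659*g^3 - 21.9919*g^2 - 13.26*g - 1.2183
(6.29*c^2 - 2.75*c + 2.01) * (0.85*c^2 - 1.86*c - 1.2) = 5.3465*c^4 - 14.0369*c^3 - 0.7245*c^2 - 0.4386*c - 2.412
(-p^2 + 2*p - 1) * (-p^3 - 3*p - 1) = p^5 - 2*p^4 + 4*p^3 - 5*p^2 + p + 1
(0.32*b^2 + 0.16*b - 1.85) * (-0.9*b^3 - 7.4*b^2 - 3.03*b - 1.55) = -0.288*b^5 - 2.512*b^4 - 0.4886*b^3 + 12.7092*b^2 + 5.3575*b + 2.8675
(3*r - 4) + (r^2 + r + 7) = r^2 + 4*r + 3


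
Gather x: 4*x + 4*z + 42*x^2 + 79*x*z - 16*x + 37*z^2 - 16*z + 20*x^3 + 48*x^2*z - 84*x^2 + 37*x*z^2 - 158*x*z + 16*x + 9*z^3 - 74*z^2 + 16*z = 20*x^3 + x^2*(48*z - 42) + x*(37*z^2 - 79*z + 4) + 9*z^3 - 37*z^2 + 4*z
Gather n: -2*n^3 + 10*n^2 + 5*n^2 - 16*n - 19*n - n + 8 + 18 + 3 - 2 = -2*n^3 + 15*n^2 - 36*n + 27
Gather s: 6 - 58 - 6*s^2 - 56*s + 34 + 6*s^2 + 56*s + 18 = 0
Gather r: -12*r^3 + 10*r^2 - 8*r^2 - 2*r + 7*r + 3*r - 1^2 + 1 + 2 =-12*r^3 + 2*r^2 + 8*r + 2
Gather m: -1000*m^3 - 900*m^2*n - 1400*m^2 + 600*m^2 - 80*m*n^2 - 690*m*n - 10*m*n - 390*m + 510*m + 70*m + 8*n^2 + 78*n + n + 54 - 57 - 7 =-1000*m^3 + m^2*(-900*n - 800) + m*(-80*n^2 - 700*n + 190) + 8*n^2 + 79*n - 10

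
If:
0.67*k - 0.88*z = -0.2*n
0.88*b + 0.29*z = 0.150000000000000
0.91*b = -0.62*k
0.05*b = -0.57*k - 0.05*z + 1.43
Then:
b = -1.50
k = 2.20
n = 14.90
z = 5.06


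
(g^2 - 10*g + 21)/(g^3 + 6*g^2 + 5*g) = (g^2 - 10*g + 21)/(g*(g^2 + 6*g + 5))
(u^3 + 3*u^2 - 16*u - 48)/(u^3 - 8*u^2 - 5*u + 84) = (u + 4)/(u - 7)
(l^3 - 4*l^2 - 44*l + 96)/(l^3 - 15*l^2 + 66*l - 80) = (l + 6)/(l - 5)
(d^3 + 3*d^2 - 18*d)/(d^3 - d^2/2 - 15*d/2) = 2*(d + 6)/(2*d + 5)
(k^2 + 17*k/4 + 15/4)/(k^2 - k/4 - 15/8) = 2*(k + 3)/(2*k - 3)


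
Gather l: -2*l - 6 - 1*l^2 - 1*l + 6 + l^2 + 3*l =0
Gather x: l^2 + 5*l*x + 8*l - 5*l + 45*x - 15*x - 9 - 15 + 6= l^2 + 3*l + x*(5*l + 30) - 18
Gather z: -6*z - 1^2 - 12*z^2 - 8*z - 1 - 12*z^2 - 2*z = -24*z^2 - 16*z - 2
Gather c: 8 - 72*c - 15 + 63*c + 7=-9*c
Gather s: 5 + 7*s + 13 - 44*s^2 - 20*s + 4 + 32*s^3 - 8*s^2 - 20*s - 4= 32*s^3 - 52*s^2 - 33*s + 18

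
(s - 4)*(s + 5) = s^2 + s - 20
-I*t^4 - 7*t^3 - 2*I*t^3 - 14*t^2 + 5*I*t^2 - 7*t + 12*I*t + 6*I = (t + 1)*(t - 6*I)*(t - I)*(-I*t - I)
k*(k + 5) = k^2 + 5*k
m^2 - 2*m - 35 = (m - 7)*(m + 5)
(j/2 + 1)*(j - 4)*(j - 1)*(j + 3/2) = j^4/2 - 3*j^3/4 - 21*j^2/4 - j/2 + 6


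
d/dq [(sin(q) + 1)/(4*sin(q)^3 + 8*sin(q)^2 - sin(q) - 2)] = (-22*sin(q) + 2*sin(3*q) + 10*cos(2*q) - 11)*cos(q)/(4*sin(q)^3 + 8*sin(q)^2 - sin(q) - 2)^2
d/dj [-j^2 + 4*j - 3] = 4 - 2*j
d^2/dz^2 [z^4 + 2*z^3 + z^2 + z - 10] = 12*z^2 + 12*z + 2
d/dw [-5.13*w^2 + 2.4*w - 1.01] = 2.4 - 10.26*w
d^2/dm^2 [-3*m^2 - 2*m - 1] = -6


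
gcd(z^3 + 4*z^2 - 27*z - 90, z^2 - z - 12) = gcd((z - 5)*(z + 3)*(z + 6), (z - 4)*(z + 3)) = z + 3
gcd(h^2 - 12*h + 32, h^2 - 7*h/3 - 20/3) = h - 4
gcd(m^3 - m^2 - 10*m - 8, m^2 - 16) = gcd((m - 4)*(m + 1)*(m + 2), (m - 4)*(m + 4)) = m - 4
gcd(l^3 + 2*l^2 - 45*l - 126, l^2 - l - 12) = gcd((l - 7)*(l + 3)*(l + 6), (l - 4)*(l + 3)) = l + 3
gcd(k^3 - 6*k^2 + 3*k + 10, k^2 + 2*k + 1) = k + 1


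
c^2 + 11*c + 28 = (c + 4)*(c + 7)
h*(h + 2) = h^2 + 2*h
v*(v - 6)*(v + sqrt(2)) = v^3 - 6*v^2 + sqrt(2)*v^2 - 6*sqrt(2)*v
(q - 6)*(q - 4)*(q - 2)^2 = q^4 - 14*q^3 + 68*q^2 - 136*q + 96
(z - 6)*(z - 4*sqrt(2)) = z^2 - 6*z - 4*sqrt(2)*z + 24*sqrt(2)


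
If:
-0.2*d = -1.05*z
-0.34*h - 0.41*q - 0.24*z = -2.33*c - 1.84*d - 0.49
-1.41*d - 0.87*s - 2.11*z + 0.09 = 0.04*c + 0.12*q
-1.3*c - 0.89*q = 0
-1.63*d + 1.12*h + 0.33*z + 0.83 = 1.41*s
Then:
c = -4.05352084943365*z - 0.243748080168211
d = 5.25*z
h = -7.2125340324478*z - 0.658552943074939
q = 5.92087315085815*z + 0.356036521594017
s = 0.0655465984085592 - 11.5642114300295*z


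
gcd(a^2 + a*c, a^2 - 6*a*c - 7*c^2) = a + c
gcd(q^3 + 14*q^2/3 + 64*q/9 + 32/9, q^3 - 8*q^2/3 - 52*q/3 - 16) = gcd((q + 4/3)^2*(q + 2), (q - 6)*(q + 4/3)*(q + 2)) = q^2 + 10*q/3 + 8/3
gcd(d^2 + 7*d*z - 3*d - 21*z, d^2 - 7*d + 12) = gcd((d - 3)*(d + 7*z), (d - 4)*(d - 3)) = d - 3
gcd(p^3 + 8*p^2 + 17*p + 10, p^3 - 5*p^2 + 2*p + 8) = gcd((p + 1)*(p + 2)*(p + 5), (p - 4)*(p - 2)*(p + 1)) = p + 1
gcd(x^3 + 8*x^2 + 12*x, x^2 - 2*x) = x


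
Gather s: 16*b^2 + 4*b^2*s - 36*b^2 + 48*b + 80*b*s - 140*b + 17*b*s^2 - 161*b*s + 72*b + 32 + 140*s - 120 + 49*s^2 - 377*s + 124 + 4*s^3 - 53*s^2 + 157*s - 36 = -20*b^2 - 20*b + 4*s^3 + s^2*(17*b - 4) + s*(4*b^2 - 81*b - 80)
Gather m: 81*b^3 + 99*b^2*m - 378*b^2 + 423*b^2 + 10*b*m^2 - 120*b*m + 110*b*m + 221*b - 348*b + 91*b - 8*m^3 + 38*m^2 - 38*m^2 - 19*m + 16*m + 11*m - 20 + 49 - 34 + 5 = 81*b^3 + 45*b^2 + 10*b*m^2 - 36*b - 8*m^3 + m*(99*b^2 - 10*b + 8)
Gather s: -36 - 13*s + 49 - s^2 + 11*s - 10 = -s^2 - 2*s + 3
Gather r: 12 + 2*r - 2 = 2*r + 10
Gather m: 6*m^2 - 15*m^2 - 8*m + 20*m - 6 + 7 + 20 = -9*m^2 + 12*m + 21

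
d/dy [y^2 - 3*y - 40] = 2*y - 3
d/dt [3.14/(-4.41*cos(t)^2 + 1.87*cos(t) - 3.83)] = (5.8718 - 27.6948*cos(t))*sin(t)/(4.41*cos(t)^2 - 1.87*cos(t) + 3.83)^2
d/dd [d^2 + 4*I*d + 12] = 2*d + 4*I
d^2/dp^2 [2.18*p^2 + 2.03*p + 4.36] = 4.36000000000000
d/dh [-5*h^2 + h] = 1 - 10*h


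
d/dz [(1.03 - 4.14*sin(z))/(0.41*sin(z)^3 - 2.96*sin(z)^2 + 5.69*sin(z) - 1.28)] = (3.3948*sin(z)^3 - 13.5213*sin(z)^2 + 6.0976*sin(z) - 0.561500000000001)*cos(z)/(0.1681*sin(z)^6 - 2.4272*sin(z)^5 + 13.4274*sin(z)^4 - 34.7344*sin(z)^3 + 39.9537*sin(z)^2 - 14.5664*sin(z) + 1.6384)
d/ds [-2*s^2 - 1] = -4*s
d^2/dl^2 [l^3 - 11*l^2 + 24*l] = 6*l - 22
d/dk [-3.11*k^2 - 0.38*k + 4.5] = -6.22*k - 0.38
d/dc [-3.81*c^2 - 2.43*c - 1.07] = -7.62*c - 2.43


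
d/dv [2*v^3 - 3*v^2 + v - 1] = 6*v^2 - 6*v + 1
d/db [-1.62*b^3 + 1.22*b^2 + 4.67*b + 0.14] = -4.86*b^2 + 2.44*b + 4.67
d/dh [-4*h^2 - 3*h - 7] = -8*h - 3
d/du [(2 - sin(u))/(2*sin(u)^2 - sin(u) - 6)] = 2*cos(u)/(2*sin(u) + 3)^2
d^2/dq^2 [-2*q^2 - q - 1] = -4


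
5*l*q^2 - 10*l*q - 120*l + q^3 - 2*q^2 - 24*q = (5*l + q)*(q - 6)*(q + 4)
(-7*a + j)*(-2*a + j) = 14*a^2 - 9*a*j + j^2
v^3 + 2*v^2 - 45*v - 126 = (v - 7)*(v + 3)*(v + 6)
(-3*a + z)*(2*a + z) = -6*a^2 - a*z + z^2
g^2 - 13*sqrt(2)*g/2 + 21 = (g - 7*sqrt(2)/2)*(g - 3*sqrt(2))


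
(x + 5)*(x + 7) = x^2 + 12*x + 35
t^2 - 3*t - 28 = (t - 7)*(t + 4)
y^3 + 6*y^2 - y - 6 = (y - 1)*(y + 1)*(y + 6)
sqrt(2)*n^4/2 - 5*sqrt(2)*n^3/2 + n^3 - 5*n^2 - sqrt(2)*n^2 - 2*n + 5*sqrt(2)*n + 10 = (n - 5)*(n - sqrt(2))*(n + sqrt(2))*(sqrt(2)*n/2 + 1)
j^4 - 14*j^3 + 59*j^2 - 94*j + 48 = (j - 8)*(j - 3)*(j - 2)*(j - 1)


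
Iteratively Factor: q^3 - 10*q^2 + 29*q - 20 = (q - 1)*(q^2 - 9*q + 20) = (q - 5)*(q - 1)*(q - 4)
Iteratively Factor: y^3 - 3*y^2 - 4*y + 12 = (y - 3)*(y^2 - 4) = (y - 3)*(y - 2)*(y + 2)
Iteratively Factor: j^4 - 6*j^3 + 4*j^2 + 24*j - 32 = (j + 2)*(j^3 - 8*j^2 + 20*j - 16) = (j - 2)*(j + 2)*(j^2 - 6*j + 8) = (j - 2)^2*(j + 2)*(j - 4)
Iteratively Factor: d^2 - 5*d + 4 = (d - 4)*(d - 1)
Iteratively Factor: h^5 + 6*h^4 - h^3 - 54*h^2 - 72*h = (h - 3)*(h^4 + 9*h^3 + 26*h^2 + 24*h) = (h - 3)*(h + 2)*(h^3 + 7*h^2 + 12*h) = (h - 3)*(h + 2)*(h + 4)*(h^2 + 3*h) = h*(h - 3)*(h + 2)*(h + 4)*(h + 3)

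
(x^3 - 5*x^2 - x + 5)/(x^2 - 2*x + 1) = (x^2 - 4*x - 5)/(x - 1)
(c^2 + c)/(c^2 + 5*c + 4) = c/(c + 4)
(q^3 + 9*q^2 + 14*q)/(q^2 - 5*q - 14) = q*(q + 7)/(q - 7)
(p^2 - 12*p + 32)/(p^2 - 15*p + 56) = (p - 4)/(p - 7)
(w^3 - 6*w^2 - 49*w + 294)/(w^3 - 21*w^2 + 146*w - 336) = (w + 7)/(w - 8)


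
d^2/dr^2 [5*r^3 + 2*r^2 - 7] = 30*r + 4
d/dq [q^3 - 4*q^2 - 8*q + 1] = 3*q^2 - 8*q - 8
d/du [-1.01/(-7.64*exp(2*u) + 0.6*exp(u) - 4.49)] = (0.606 - 15.4328*exp(u))*exp(u)/(7.64*exp(2*u) - 0.6*exp(u) + 4.49)^2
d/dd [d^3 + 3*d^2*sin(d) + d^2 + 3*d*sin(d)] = 3*d^2*cos(d) + 3*d^2 + 6*d*sin(d) + 3*d*cos(d) + 2*d + 3*sin(d)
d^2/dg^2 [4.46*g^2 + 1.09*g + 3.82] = 8.92000000000000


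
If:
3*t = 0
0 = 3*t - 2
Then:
No Solution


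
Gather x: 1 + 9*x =9*x + 1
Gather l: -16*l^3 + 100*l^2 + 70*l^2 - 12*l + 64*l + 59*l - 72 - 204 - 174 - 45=-16*l^3 + 170*l^2 + 111*l - 495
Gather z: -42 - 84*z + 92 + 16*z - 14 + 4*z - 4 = 32 - 64*z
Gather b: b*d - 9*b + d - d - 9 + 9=b*(d - 9)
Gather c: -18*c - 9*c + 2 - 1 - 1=-27*c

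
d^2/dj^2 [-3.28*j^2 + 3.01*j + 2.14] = -6.56000000000000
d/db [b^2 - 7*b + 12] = 2*b - 7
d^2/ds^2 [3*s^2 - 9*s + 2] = 6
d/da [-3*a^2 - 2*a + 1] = -6*a - 2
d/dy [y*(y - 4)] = 2*y - 4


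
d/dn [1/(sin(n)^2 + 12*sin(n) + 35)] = -2*(sin(n) + 6)*cos(n)/(sin(n)^2 + 12*sin(n) + 35)^2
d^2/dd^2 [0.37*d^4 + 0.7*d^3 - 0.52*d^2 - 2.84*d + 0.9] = 4.44*d^2 + 4.2*d - 1.04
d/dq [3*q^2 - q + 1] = 6*q - 1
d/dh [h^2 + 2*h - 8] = 2*h + 2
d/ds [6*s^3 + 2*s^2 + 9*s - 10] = 18*s^2 + 4*s + 9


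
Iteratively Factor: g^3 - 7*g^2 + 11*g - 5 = (g - 5)*(g^2 - 2*g + 1) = (g - 5)*(g - 1)*(g - 1)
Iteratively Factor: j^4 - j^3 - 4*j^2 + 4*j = (j)*(j^3 - j^2 - 4*j + 4) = j*(j + 2)*(j^2 - 3*j + 2) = j*(j - 2)*(j + 2)*(j - 1)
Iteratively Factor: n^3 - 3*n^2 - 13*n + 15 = (n + 3)*(n^2 - 6*n + 5) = (n - 5)*(n + 3)*(n - 1)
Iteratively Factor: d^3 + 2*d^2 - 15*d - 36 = (d + 3)*(d^2 - d - 12) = (d - 4)*(d + 3)*(d + 3)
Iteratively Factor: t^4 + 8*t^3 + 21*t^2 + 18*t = (t)*(t^3 + 8*t^2 + 21*t + 18) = t*(t + 3)*(t^2 + 5*t + 6) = t*(t + 2)*(t + 3)*(t + 3)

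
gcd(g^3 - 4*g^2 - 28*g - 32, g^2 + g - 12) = 1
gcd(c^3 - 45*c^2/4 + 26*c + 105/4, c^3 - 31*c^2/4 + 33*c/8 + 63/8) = c^2 - 25*c/4 - 21/4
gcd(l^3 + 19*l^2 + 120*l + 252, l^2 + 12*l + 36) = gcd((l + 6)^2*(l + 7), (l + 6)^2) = l^2 + 12*l + 36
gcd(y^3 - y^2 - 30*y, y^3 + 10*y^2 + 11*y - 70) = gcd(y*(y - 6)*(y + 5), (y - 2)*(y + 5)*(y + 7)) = y + 5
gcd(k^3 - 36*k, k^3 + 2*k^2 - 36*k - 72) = k^2 - 36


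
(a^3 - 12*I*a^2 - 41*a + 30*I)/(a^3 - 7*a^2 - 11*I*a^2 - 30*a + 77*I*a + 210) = (a - I)/(a - 7)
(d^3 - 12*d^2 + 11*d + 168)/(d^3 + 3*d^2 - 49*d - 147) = (d - 8)/(d + 7)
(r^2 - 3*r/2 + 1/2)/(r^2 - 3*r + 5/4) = 2*(r - 1)/(2*r - 5)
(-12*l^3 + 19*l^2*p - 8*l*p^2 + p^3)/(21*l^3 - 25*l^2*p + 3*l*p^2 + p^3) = (-4*l + p)/(7*l + p)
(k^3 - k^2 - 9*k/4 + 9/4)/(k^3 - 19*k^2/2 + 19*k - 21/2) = (k + 3/2)/(k - 7)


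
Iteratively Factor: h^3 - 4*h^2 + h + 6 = (h - 2)*(h^2 - 2*h - 3) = (h - 2)*(h + 1)*(h - 3)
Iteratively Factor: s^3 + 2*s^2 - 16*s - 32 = (s + 4)*(s^2 - 2*s - 8) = (s - 4)*(s + 4)*(s + 2)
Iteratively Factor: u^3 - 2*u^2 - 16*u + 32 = (u + 4)*(u^2 - 6*u + 8) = (u - 2)*(u + 4)*(u - 4)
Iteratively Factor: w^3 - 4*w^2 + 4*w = (w - 2)*(w^2 - 2*w) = (w - 2)^2*(w)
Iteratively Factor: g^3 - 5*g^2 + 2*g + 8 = (g + 1)*(g^2 - 6*g + 8) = (g - 2)*(g + 1)*(g - 4)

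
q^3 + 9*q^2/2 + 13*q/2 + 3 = (q + 1)*(q + 3/2)*(q + 2)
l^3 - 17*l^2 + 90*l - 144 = (l - 8)*(l - 6)*(l - 3)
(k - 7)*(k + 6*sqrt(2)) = k^2 - 7*k + 6*sqrt(2)*k - 42*sqrt(2)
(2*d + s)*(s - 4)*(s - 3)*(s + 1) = 2*d*s^3 - 12*d*s^2 + 10*d*s + 24*d + s^4 - 6*s^3 + 5*s^2 + 12*s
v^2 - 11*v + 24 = (v - 8)*(v - 3)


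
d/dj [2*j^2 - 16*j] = 4*j - 16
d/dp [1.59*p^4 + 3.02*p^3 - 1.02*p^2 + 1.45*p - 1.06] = 6.36*p^3 + 9.06*p^2 - 2.04*p + 1.45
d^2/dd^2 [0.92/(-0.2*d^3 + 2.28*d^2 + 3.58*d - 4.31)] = ((1.104*d - 4.1952)*(0.2*d^3 - 2.28*d^2 - 3.58*d + 4.31) - 0.92*(-1.2*d^2 + 9.12*d + 7.16)*(-0.6*d^2 + 4.56*d + 3.58))/(0.2*d^3 - 2.28*d^2 - 3.58*d + 4.31)^3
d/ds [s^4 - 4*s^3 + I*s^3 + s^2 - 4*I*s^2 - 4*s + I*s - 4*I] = 4*s^3 + s^2*(-12 + 3*I) + s*(2 - 8*I) - 4 + I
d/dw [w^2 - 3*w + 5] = 2*w - 3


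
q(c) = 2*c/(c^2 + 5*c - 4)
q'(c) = 2*c*(-2*c - 5)/(c^2 + 5*c - 4)^2 + 2/(c^2 + 5*c - 4) = 2*(-c^2 - 4)/(c^4 + 10*c^3 + 17*c^2 - 40*c + 16)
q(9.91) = 0.14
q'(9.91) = -0.01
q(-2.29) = 0.45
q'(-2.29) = -0.18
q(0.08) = -0.04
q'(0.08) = -0.62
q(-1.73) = 0.36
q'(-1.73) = -0.15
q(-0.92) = 0.24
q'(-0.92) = -0.16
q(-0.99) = 0.25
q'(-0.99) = -0.16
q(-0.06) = 0.03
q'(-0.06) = -0.43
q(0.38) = -0.39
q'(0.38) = -2.17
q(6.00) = 0.19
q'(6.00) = -0.02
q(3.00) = 0.30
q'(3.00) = -0.06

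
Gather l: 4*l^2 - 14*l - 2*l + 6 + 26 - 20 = 4*l^2 - 16*l + 12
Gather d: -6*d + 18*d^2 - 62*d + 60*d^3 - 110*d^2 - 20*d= 60*d^3 - 92*d^2 - 88*d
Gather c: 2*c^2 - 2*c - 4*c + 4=2*c^2 - 6*c + 4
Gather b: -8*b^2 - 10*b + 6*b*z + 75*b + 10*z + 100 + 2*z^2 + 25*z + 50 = -8*b^2 + b*(6*z + 65) + 2*z^2 + 35*z + 150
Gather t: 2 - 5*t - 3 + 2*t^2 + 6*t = 2*t^2 + t - 1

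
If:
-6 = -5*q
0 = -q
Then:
No Solution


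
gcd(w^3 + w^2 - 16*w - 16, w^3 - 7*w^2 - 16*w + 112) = w^2 - 16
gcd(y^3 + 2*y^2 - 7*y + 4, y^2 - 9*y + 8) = y - 1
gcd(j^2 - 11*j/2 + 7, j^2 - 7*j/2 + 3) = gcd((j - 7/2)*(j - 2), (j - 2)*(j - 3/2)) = j - 2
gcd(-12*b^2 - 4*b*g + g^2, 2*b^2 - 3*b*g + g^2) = 1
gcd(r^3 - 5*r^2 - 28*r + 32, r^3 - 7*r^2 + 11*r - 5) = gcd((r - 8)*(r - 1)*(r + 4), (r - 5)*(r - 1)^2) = r - 1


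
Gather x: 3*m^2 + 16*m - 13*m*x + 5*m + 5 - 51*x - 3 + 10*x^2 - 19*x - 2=3*m^2 + 21*m + 10*x^2 + x*(-13*m - 70)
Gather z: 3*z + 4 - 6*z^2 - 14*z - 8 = -6*z^2 - 11*z - 4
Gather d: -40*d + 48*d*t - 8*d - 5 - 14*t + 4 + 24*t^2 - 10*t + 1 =d*(48*t - 48) + 24*t^2 - 24*t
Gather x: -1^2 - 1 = -2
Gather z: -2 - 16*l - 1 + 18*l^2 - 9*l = 18*l^2 - 25*l - 3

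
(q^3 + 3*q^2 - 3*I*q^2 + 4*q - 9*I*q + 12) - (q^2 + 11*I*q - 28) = q^3 + 2*q^2 - 3*I*q^2 + 4*q - 20*I*q + 40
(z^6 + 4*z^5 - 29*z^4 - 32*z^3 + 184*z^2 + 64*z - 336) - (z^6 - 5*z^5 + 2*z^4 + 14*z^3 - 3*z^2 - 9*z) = 9*z^5 - 31*z^4 - 46*z^3 + 187*z^2 + 73*z - 336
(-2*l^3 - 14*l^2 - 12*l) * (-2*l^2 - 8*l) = 4*l^5 + 44*l^4 + 136*l^3 + 96*l^2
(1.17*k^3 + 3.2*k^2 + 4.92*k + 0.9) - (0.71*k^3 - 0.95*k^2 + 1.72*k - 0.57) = 0.46*k^3 + 4.15*k^2 + 3.2*k + 1.47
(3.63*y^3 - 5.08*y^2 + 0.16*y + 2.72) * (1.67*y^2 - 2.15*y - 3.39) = 6.0621*y^5 - 16.2881*y^4 - 1.1165*y^3 + 21.4196*y^2 - 6.3904*y - 9.2208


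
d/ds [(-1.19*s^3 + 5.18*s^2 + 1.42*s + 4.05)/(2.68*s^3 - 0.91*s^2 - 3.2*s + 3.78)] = (-12.7995*s^4 + 0.00479999999999947*s^3 - 61.3404*s^2 + 46.5318*s + 18.3276)/(7.1824*s^6 - 4.8776*s^5 - 16.3239*s^4 + 26.0848*s^3 + 3.3604*s^2 - 24.192*s + 14.2884)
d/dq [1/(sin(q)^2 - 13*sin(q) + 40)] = (13 - 2*sin(q))*cos(q)/(sin(q)^2 - 13*sin(q) + 40)^2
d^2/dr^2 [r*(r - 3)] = 2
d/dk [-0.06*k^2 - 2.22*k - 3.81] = -0.12*k - 2.22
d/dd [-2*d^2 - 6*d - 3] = -4*d - 6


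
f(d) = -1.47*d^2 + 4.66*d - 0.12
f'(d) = 4.66 - 2.94*d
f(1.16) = 3.31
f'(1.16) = 1.25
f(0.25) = 0.95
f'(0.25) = 3.92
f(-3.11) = -28.83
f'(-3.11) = 13.80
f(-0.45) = -2.51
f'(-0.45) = 5.98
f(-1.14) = -7.34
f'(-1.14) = 8.01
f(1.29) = 3.45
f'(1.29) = 0.87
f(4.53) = -9.18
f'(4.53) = -8.66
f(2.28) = 2.86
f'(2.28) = -2.04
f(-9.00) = -161.13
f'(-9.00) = 31.12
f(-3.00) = -27.33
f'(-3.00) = 13.48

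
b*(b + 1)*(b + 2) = b^3 + 3*b^2 + 2*b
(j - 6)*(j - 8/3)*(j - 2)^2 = j^4 - 38*j^3/3 + 164*j^2/3 - 296*j/3 + 64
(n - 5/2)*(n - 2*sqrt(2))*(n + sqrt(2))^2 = n^4 - 5*n^3/2 - 6*n^2 - 4*sqrt(2)*n + 15*n + 10*sqrt(2)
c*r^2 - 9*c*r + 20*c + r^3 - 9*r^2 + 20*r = (c + r)*(r - 5)*(r - 4)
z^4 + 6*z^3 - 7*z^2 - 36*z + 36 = (z - 2)*(z - 1)*(z + 3)*(z + 6)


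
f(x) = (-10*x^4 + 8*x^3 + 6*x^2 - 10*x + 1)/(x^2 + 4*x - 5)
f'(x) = (-2*x - 4)*(-10*x^4 + 8*x^3 + 6*x^2 - 10*x + 1)/(x^2 + 4*x - 5)^2 + (-40*x^3 + 24*x^2 + 12*x - 10)/(x^2 + 4*x - 5) = 2*(-10*x^5 - 56*x^4 + 132*x^3 - 43*x^2 - 31*x + 23)/(x^4 + 8*x^3 + 6*x^2 - 40*x + 25)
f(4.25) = -85.87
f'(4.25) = -50.65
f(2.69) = -26.96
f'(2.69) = -25.37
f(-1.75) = 11.17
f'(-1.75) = -28.12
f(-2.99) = 115.78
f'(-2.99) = -182.94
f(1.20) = -7.48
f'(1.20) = 14.27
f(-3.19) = 158.40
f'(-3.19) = -246.76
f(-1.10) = 0.74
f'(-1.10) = -7.05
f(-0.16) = -0.48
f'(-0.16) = 1.67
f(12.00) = -1030.97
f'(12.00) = -196.06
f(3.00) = -35.56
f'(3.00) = -30.15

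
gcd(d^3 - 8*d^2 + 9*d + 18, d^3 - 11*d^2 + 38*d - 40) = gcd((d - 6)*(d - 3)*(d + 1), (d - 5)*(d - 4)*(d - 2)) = 1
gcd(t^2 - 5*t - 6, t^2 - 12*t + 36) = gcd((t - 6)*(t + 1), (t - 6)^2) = t - 6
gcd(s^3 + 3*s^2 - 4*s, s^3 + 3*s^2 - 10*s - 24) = s + 4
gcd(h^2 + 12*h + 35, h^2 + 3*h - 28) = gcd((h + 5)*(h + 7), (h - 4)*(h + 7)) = h + 7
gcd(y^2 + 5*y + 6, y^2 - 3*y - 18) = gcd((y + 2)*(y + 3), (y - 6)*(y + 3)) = y + 3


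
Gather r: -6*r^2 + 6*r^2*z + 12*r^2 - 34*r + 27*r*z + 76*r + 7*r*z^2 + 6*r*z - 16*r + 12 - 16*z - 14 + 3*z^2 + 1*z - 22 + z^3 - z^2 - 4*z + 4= r^2*(6*z + 6) + r*(7*z^2 + 33*z + 26) + z^3 + 2*z^2 - 19*z - 20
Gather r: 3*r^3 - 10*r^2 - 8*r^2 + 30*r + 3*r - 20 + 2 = 3*r^3 - 18*r^2 + 33*r - 18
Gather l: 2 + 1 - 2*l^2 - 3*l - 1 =-2*l^2 - 3*l + 2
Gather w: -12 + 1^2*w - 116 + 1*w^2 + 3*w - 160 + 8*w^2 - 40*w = 9*w^2 - 36*w - 288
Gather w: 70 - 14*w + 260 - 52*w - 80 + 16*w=250 - 50*w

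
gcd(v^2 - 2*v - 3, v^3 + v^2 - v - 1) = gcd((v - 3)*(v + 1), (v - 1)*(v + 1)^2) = v + 1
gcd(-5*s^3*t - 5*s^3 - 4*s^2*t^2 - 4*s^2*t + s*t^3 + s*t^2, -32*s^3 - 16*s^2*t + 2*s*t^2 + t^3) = 1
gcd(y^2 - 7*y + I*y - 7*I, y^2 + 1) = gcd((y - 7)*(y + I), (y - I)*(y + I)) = y + I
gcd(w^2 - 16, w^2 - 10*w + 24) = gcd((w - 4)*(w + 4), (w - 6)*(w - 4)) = w - 4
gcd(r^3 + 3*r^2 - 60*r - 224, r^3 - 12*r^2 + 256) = r^2 - 4*r - 32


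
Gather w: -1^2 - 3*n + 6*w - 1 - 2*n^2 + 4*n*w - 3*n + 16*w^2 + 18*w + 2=-2*n^2 - 6*n + 16*w^2 + w*(4*n + 24)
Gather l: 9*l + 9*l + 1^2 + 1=18*l + 2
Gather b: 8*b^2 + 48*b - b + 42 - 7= 8*b^2 + 47*b + 35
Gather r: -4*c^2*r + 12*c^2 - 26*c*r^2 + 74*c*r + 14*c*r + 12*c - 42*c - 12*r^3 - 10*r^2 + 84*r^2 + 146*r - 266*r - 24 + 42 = 12*c^2 - 30*c - 12*r^3 + r^2*(74 - 26*c) + r*(-4*c^2 + 88*c - 120) + 18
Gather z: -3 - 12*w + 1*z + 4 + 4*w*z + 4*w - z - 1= 4*w*z - 8*w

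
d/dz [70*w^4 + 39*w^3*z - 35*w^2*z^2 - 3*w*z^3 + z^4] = 39*w^3 - 70*w^2*z - 9*w*z^2 + 4*z^3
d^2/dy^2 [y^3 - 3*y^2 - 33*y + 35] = 6*y - 6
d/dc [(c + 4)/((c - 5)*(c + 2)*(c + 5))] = 2*(-c^3 - 7*c^2 - 8*c + 25)/(c^6 + 4*c^5 - 46*c^4 - 200*c^3 + 425*c^2 + 2500*c + 2500)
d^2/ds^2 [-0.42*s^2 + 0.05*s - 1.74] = -0.840000000000000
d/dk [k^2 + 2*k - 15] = 2*k + 2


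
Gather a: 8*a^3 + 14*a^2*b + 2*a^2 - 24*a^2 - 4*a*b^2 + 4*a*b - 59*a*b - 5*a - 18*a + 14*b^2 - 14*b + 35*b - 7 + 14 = 8*a^3 + a^2*(14*b - 22) + a*(-4*b^2 - 55*b - 23) + 14*b^2 + 21*b + 7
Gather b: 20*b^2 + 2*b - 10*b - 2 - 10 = 20*b^2 - 8*b - 12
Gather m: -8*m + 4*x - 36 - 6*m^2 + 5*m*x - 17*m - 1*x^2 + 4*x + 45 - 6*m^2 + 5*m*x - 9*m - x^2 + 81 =-12*m^2 + m*(10*x - 34) - 2*x^2 + 8*x + 90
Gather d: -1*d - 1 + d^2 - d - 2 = d^2 - 2*d - 3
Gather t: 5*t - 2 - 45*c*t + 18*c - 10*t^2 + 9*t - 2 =18*c - 10*t^2 + t*(14 - 45*c) - 4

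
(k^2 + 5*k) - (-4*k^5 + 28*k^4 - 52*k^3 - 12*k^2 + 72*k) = 4*k^5 - 28*k^4 + 52*k^3 + 13*k^2 - 67*k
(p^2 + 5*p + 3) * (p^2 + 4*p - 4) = p^4 + 9*p^3 + 19*p^2 - 8*p - 12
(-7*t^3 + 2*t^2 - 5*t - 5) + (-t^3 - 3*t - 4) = -8*t^3 + 2*t^2 - 8*t - 9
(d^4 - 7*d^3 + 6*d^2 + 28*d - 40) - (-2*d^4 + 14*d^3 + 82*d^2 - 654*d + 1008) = 3*d^4 - 21*d^3 - 76*d^2 + 682*d - 1048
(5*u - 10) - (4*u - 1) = u - 9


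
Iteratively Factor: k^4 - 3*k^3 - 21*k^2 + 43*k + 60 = (k + 4)*(k^3 - 7*k^2 + 7*k + 15) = (k + 1)*(k + 4)*(k^2 - 8*k + 15) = (k - 3)*(k + 1)*(k + 4)*(k - 5)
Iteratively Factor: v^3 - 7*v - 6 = (v + 2)*(v^2 - 2*v - 3) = (v + 1)*(v + 2)*(v - 3)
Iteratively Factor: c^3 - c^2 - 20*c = (c)*(c^2 - c - 20) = c*(c - 5)*(c + 4)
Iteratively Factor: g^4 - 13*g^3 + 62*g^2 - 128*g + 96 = (g - 4)*(g^3 - 9*g^2 + 26*g - 24) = (g - 4)*(g - 3)*(g^2 - 6*g + 8) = (g - 4)*(g - 3)*(g - 2)*(g - 4)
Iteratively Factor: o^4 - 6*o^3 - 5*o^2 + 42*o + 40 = (o + 1)*(o^3 - 7*o^2 + 2*o + 40) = (o + 1)*(o + 2)*(o^2 - 9*o + 20) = (o - 4)*(o + 1)*(o + 2)*(o - 5)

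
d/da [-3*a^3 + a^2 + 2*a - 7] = -9*a^2 + 2*a + 2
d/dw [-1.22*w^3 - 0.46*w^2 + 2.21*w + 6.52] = -3.66*w^2 - 0.92*w + 2.21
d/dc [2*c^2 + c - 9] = 4*c + 1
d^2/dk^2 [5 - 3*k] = 0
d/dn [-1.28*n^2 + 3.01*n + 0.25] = 3.01 - 2.56*n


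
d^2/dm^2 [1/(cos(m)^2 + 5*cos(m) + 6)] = (-4*sin(m)^4 + 3*sin(m)^2 + 195*cos(m)/4 - 15*cos(3*m)/4 + 39)/((cos(m) + 2)^3*(cos(m) + 3)^3)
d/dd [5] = 0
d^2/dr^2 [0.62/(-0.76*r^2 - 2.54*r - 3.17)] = (0.716224*r^2 + 2.393696*r - 0.62*(1.52*r + 2.54)*(3.04*r + 5.08) + 2.987408)/(0.76*r^2 + 2.54*r + 3.17)^3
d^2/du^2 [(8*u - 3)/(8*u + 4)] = -14/(2*u + 1)^3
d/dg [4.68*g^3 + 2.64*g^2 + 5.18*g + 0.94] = 14.04*g^2 + 5.28*g + 5.18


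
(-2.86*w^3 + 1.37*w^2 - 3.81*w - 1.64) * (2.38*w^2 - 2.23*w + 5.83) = -6.8068*w^5 + 9.6384*w^4 - 28.7967*w^3 + 12.5802*w^2 - 18.5551*w - 9.5612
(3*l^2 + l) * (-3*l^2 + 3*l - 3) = -9*l^4 + 6*l^3 - 6*l^2 - 3*l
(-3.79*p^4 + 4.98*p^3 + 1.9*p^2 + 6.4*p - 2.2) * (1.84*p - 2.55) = -6.9736*p^5 + 18.8277*p^4 - 9.203*p^3 + 6.931*p^2 - 20.368*p + 5.61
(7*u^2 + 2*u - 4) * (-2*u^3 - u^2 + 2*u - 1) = -14*u^5 - 11*u^4 + 20*u^3 + u^2 - 10*u + 4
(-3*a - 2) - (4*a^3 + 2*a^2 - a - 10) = -4*a^3 - 2*a^2 - 2*a + 8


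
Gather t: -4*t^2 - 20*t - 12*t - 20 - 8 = -4*t^2 - 32*t - 28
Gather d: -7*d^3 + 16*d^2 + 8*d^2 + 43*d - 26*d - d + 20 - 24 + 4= -7*d^3 + 24*d^2 + 16*d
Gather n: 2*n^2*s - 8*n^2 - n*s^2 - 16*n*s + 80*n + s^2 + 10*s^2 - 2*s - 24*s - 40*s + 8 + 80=n^2*(2*s - 8) + n*(-s^2 - 16*s + 80) + 11*s^2 - 66*s + 88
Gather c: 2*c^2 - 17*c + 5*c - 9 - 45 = 2*c^2 - 12*c - 54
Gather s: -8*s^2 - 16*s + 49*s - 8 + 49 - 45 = -8*s^2 + 33*s - 4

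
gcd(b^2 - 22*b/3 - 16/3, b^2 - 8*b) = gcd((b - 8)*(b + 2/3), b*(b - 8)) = b - 8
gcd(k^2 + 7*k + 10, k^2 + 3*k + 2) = k + 2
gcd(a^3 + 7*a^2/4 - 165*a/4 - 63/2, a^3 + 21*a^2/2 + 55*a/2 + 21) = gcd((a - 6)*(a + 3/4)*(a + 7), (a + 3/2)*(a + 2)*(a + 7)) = a + 7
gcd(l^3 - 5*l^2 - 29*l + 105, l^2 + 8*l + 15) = l + 5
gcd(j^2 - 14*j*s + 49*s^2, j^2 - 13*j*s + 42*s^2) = -j + 7*s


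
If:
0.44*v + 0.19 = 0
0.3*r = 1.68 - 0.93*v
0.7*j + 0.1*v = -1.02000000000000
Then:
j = -1.40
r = 6.94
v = -0.43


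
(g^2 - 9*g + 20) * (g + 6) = g^3 - 3*g^2 - 34*g + 120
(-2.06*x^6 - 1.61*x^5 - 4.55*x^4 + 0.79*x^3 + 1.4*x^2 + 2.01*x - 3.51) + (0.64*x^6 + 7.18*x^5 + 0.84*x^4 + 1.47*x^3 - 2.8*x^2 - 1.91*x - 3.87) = -1.42*x^6 + 5.57*x^5 - 3.71*x^4 + 2.26*x^3 - 1.4*x^2 + 0.0999999999999999*x - 7.38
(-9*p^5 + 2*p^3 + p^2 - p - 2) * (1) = -9*p^5 + 2*p^3 + p^2 - p - 2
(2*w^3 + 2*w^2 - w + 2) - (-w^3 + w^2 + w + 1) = 3*w^3 + w^2 - 2*w + 1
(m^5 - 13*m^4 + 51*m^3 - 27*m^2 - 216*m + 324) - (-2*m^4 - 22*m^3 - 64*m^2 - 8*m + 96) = m^5 - 11*m^4 + 73*m^3 + 37*m^2 - 208*m + 228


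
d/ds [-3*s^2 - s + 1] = -6*s - 1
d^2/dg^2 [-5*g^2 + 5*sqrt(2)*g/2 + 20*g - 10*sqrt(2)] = -10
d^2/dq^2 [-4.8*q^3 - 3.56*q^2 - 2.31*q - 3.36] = -28.8*q - 7.12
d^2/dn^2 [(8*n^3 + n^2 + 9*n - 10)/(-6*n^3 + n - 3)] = 4*(-18*n^6 - 558*n^5 + 1503*n^4 + 32*n^3 + 432*n^2 - 378*n - 13)/(216*n^9 - 108*n^7 + 324*n^6 + 18*n^5 - 108*n^4 + 161*n^3 + 9*n^2 - 27*n + 27)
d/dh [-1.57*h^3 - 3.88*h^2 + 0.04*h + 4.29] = -4.71*h^2 - 7.76*h + 0.04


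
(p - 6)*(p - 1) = p^2 - 7*p + 6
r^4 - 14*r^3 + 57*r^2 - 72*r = r*(r - 8)*(r - 3)^2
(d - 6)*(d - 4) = d^2 - 10*d + 24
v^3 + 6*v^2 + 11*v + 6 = (v + 1)*(v + 2)*(v + 3)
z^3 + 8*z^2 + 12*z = z*(z + 2)*(z + 6)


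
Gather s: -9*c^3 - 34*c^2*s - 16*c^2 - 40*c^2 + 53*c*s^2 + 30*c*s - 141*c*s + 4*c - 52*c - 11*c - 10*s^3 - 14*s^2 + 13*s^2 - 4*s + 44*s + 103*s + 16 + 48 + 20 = -9*c^3 - 56*c^2 - 59*c - 10*s^3 + s^2*(53*c - 1) + s*(-34*c^2 - 111*c + 143) + 84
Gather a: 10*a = 10*a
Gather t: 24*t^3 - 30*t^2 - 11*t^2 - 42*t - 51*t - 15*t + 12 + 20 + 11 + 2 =24*t^3 - 41*t^2 - 108*t + 45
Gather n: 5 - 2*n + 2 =7 - 2*n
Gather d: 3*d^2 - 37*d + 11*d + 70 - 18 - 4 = 3*d^2 - 26*d + 48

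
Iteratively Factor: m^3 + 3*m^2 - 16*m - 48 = (m - 4)*(m^2 + 7*m + 12) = (m - 4)*(m + 4)*(m + 3)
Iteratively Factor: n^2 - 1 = (n - 1)*(n + 1)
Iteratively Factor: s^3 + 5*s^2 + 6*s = (s + 2)*(s^2 + 3*s) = s*(s + 2)*(s + 3)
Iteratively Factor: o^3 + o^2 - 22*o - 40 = (o + 4)*(o^2 - 3*o - 10) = (o - 5)*(o + 4)*(o + 2)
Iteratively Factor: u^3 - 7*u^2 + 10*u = (u - 5)*(u^2 - 2*u) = u*(u - 5)*(u - 2)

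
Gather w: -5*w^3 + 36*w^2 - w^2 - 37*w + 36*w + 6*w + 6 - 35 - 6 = -5*w^3 + 35*w^2 + 5*w - 35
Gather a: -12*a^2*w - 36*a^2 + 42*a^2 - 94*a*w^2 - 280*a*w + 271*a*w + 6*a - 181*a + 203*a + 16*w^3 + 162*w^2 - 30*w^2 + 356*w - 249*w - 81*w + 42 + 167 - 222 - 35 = a^2*(6 - 12*w) + a*(-94*w^2 - 9*w + 28) + 16*w^3 + 132*w^2 + 26*w - 48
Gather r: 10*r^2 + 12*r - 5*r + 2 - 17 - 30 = 10*r^2 + 7*r - 45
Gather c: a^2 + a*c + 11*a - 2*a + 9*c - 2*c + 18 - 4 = a^2 + 9*a + c*(a + 7) + 14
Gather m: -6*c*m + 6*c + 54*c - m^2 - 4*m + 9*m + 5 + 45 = 60*c - m^2 + m*(5 - 6*c) + 50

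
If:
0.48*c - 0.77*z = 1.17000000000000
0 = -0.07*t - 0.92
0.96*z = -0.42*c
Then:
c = 1.43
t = -13.14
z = -0.63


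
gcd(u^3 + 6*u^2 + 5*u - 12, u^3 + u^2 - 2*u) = u - 1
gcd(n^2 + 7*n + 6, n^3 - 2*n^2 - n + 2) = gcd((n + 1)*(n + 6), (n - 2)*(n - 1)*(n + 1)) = n + 1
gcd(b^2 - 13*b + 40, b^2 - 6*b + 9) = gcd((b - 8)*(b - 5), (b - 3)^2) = 1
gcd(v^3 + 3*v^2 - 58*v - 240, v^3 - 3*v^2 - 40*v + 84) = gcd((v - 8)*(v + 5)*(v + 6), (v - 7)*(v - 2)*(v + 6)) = v + 6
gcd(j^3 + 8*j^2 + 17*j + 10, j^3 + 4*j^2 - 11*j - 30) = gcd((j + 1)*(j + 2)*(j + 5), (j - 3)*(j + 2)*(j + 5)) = j^2 + 7*j + 10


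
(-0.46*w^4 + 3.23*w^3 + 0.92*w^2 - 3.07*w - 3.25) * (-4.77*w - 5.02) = 2.1942*w^5 - 13.0979*w^4 - 20.603*w^3 + 10.0255*w^2 + 30.9139*w + 16.315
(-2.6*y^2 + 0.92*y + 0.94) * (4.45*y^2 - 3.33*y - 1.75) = -11.57*y^4 + 12.752*y^3 + 5.6694*y^2 - 4.7402*y - 1.645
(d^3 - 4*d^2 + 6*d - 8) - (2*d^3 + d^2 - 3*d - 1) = -d^3 - 5*d^2 + 9*d - 7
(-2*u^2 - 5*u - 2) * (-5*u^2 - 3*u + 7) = 10*u^4 + 31*u^3 + 11*u^2 - 29*u - 14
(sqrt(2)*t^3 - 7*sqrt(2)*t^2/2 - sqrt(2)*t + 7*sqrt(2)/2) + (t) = sqrt(2)*t^3 - 7*sqrt(2)*t^2/2 - sqrt(2)*t + t + 7*sqrt(2)/2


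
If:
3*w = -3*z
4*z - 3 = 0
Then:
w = -3/4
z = 3/4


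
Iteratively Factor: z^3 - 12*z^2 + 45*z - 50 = (z - 5)*(z^2 - 7*z + 10) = (z - 5)^2*(z - 2)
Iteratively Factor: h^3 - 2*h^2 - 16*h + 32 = (h - 2)*(h^2 - 16) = (h - 2)*(h + 4)*(h - 4)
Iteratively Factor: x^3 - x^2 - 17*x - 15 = (x + 1)*(x^2 - 2*x - 15) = (x - 5)*(x + 1)*(x + 3)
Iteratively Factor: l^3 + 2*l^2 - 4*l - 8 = (l + 2)*(l^2 - 4) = (l - 2)*(l + 2)*(l + 2)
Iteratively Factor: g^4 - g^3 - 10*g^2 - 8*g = (g + 1)*(g^3 - 2*g^2 - 8*g) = g*(g + 1)*(g^2 - 2*g - 8) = g*(g + 1)*(g + 2)*(g - 4)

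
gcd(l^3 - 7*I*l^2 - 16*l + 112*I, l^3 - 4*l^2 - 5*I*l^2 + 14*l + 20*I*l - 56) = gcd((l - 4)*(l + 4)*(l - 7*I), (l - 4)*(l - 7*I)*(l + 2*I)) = l^2 + l*(-4 - 7*I) + 28*I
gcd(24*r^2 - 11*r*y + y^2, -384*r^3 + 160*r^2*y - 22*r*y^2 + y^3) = -8*r + y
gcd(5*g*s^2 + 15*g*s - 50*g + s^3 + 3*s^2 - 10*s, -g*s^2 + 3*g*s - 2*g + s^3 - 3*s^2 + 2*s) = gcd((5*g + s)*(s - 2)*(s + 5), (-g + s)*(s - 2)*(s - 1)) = s - 2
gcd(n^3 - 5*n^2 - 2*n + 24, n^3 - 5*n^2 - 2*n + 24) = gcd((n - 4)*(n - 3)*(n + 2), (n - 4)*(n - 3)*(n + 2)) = n^3 - 5*n^2 - 2*n + 24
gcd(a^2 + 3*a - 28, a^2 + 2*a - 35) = a + 7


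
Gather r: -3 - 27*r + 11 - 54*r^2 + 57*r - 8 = -54*r^2 + 30*r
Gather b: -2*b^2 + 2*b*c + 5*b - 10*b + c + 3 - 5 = -2*b^2 + b*(2*c - 5) + c - 2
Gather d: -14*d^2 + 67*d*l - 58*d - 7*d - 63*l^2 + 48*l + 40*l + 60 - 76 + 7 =-14*d^2 + d*(67*l - 65) - 63*l^2 + 88*l - 9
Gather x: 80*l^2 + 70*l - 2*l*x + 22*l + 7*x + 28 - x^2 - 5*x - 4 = 80*l^2 + 92*l - x^2 + x*(2 - 2*l) + 24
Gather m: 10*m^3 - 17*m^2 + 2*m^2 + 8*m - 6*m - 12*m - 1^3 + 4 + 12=10*m^3 - 15*m^2 - 10*m + 15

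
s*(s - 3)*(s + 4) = s^3 + s^2 - 12*s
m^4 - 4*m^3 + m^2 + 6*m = m*(m - 3)*(m - 2)*(m + 1)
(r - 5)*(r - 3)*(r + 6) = r^3 - 2*r^2 - 33*r + 90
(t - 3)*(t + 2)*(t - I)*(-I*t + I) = -I*t^4 - t^3 + 2*I*t^3 + 2*t^2 + 5*I*t^2 + 5*t - 6*I*t - 6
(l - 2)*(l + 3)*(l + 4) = l^3 + 5*l^2 - 2*l - 24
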